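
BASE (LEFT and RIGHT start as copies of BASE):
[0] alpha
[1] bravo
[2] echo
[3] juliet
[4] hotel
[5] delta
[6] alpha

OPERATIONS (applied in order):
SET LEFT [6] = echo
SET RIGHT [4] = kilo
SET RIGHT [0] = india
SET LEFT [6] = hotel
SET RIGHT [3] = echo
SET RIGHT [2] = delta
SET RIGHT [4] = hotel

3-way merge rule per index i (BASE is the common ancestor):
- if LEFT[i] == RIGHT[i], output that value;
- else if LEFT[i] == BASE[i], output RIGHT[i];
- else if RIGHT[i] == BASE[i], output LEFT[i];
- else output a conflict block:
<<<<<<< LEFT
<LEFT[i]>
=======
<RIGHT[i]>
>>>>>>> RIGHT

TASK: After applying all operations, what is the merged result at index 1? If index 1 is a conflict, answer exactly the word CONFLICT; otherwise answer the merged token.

Answer: bravo

Derivation:
Final LEFT:  [alpha, bravo, echo, juliet, hotel, delta, hotel]
Final RIGHT: [india, bravo, delta, echo, hotel, delta, alpha]
i=0: L=alpha=BASE, R=india -> take RIGHT -> india
i=1: L=bravo R=bravo -> agree -> bravo
i=2: L=echo=BASE, R=delta -> take RIGHT -> delta
i=3: L=juliet=BASE, R=echo -> take RIGHT -> echo
i=4: L=hotel R=hotel -> agree -> hotel
i=5: L=delta R=delta -> agree -> delta
i=6: L=hotel, R=alpha=BASE -> take LEFT -> hotel
Index 1 -> bravo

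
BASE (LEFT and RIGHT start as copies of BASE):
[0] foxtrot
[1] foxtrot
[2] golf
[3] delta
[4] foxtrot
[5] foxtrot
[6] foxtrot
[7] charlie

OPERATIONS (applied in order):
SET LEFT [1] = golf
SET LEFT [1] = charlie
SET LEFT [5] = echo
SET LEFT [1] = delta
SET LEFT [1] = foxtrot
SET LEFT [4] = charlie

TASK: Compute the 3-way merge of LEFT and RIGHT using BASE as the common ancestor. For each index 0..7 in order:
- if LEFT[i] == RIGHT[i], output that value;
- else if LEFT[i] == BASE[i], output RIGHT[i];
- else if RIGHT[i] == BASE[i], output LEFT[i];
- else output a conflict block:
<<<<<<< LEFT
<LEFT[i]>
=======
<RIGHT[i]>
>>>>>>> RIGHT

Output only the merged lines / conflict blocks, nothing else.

Answer: foxtrot
foxtrot
golf
delta
charlie
echo
foxtrot
charlie

Derivation:
Final LEFT:  [foxtrot, foxtrot, golf, delta, charlie, echo, foxtrot, charlie]
Final RIGHT: [foxtrot, foxtrot, golf, delta, foxtrot, foxtrot, foxtrot, charlie]
i=0: L=foxtrot R=foxtrot -> agree -> foxtrot
i=1: L=foxtrot R=foxtrot -> agree -> foxtrot
i=2: L=golf R=golf -> agree -> golf
i=3: L=delta R=delta -> agree -> delta
i=4: L=charlie, R=foxtrot=BASE -> take LEFT -> charlie
i=5: L=echo, R=foxtrot=BASE -> take LEFT -> echo
i=6: L=foxtrot R=foxtrot -> agree -> foxtrot
i=7: L=charlie R=charlie -> agree -> charlie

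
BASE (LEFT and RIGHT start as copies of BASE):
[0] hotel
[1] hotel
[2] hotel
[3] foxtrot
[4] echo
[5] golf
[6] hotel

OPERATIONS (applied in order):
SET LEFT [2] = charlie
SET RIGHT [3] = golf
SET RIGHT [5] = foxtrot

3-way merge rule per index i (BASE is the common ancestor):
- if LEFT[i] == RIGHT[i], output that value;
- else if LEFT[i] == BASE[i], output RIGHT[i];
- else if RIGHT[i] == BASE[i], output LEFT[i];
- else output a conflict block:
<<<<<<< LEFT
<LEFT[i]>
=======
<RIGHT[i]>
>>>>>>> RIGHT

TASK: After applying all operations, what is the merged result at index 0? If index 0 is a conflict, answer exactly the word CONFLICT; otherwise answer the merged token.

Final LEFT:  [hotel, hotel, charlie, foxtrot, echo, golf, hotel]
Final RIGHT: [hotel, hotel, hotel, golf, echo, foxtrot, hotel]
i=0: L=hotel R=hotel -> agree -> hotel
i=1: L=hotel R=hotel -> agree -> hotel
i=2: L=charlie, R=hotel=BASE -> take LEFT -> charlie
i=3: L=foxtrot=BASE, R=golf -> take RIGHT -> golf
i=4: L=echo R=echo -> agree -> echo
i=5: L=golf=BASE, R=foxtrot -> take RIGHT -> foxtrot
i=6: L=hotel R=hotel -> agree -> hotel
Index 0 -> hotel

Answer: hotel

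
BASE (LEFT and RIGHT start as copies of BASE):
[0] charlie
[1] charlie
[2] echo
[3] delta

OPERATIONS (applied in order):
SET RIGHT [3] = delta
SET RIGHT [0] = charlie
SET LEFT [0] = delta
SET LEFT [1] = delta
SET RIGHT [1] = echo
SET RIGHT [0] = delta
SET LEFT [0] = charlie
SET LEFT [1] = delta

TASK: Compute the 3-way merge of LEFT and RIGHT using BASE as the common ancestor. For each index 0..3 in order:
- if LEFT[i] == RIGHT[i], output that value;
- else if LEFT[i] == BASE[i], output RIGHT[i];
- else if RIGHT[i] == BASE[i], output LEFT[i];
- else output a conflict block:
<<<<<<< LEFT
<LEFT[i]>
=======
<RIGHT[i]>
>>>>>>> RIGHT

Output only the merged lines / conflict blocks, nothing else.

Answer: delta
<<<<<<< LEFT
delta
=======
echo
>>>>>>> RIGHT
echo
delta

Derivation:
Final LEFT:  [charlie, delta, echo, delta]
Final RIGHT: [delta, echo, echo, delta]
i=0: L=charlie=BASE, R=delta -> take RIGHT -> delta
i=1: BASE=charlie L=delta R=echo all differ -> CONFLICT
i=2: L=echo R=echo -> agree -> echo
i=3: L=delta R=delta -> agree -> delta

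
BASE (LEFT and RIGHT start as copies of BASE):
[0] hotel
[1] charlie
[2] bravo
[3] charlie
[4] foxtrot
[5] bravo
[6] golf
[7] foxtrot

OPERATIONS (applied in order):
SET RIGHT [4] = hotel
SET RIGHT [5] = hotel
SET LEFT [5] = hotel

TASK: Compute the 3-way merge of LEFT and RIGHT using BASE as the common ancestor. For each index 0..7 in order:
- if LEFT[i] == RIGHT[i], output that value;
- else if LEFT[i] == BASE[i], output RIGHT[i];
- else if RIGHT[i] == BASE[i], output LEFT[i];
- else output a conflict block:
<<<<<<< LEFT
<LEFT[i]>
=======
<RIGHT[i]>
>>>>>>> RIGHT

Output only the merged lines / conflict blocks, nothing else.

Answer: hotel
charlie
bravo
charlie
hotel
hotel
golf
foxtrot

Derivation:
Final LEFT:  [hotel, charlie, bravo, charlie, foxtrot, hotel, golf, foxtrot]
Final RIGHT: [hotel, charlie, bravo, charlie, hotel, hotel, golf, foxtrot]
i=0: L=hotel R=hotel -> agree -> hotel
i=1: L=charlie R=charlie -> agree -> charlie
i=2: L=bravo R=bravo -> agree -> bravo
i=3: L=charlie R=charlie -> agree -> charlie
i=4: L=foxtrot=BASE, R=hotel -> take RIGHT -> hotel
i=5: L=hotel R=hotel -> agree -> hotel
i=6: L=golf R=golf -> agree -> golf
i=7: L=foxtrot R=foxtrot -> agree -> foxtrot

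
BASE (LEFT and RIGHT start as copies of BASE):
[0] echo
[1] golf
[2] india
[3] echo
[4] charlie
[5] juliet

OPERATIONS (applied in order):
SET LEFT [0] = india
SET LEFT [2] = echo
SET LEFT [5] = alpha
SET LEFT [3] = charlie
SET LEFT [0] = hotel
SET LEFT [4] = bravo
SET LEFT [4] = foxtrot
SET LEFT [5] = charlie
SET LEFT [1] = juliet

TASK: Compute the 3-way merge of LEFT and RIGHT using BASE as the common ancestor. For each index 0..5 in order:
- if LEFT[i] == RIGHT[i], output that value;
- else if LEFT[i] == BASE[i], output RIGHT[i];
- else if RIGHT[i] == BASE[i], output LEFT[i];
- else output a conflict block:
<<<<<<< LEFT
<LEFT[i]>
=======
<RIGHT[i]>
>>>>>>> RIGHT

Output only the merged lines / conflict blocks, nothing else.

Final LEFT:  [hotel, juliet, echo, charlie, foxtrot, charlie]
Final RIGHT: [echo, golf, india, echo, charlie, juliet]
i=0: L=hotel, R=echo=BASE -> take LEFT -> hotel
i=1: L=juliet, R=golf=BASE -> take LEFT -> juliet
i=2: L=echo, R=india=BASE -> take LEFT -> echo
i=3: L=charlie, R=echo=BASE -> take LEFT -> charlie
i=4: L=foxtrot, R=charlie=BASE -> take LEFT -> foxtrot
i=5: L=charlie, R=juliet=BASE -> take LEFT -> charlie

Answer: hotel
juliet
echo
charlie
foxtrot
charlie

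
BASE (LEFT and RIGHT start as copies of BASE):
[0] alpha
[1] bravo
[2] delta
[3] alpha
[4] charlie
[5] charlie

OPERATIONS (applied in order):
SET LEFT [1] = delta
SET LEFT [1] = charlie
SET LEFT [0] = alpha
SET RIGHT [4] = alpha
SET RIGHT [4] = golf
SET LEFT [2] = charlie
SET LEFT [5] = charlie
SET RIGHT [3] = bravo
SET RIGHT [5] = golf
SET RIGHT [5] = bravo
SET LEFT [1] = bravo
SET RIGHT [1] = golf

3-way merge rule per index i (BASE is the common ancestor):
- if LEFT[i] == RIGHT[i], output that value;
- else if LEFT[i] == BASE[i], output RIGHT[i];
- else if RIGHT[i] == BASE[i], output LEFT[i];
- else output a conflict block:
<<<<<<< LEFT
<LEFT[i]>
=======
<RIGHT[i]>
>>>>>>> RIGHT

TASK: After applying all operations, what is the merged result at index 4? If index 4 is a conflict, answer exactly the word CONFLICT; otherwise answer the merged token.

Final LEFT:  [alpha, bravo, charlie, alpha, charlie, charlie]
Final RIGHT: [alpha, golf, delta, bravo, golf, bravo]
i=0: L=alpha R=alpha -> agree -> alpha
i=1: L=bravo=BASE, R=golf -> take RIGHT -> golf
i=2: L=charlie, R=delta=BASE -> take LEFT -> charlie
i=3: L=alpha=BASE, R=bravo -> take RIGHT -> bravo
i=4: L=charlie=BASE, R=golf -> take RIGHT -> golf
i=5: L=charlie=BASE, R=bravo -> take RIGHT -> bravo
Index 4 -> golf

Answer: golf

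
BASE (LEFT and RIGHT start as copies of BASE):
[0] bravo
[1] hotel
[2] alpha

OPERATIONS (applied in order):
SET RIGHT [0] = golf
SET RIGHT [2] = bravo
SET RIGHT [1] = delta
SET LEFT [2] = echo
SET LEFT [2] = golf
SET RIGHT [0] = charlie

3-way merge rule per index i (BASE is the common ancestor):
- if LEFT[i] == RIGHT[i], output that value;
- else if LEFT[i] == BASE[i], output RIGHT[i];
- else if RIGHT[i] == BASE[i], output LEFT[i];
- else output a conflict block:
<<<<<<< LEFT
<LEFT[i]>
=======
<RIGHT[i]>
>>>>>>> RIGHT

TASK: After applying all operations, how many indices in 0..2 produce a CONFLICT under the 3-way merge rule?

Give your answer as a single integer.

Final LEFT:  [bravo, hotel, golf]
Final RIGHT: [charlie, delta, bravo]
i=0: L=bravo=BASE, R=charlie -> take RIGHT -> charlie
i=1: L=hotel=BASE, R=delta -> take RIGHT -> delta
i=2: BASE=alpha L=golf R=bravo all differ -> CONFLICT
Conflict count: 1

Answer: 1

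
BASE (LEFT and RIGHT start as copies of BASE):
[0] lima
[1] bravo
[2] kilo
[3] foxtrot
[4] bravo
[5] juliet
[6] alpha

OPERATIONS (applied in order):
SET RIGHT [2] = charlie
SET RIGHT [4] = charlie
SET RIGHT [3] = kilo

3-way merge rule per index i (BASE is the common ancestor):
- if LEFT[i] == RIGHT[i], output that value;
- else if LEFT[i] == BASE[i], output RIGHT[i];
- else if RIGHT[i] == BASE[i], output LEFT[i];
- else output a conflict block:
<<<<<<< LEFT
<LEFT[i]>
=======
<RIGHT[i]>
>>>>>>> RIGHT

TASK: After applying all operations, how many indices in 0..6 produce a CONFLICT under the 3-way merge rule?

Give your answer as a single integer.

Final LEFT:  [lima, bravo, kilo, foxtrot, bravo, juliet, alpha]
Final RIGHT: [lima, bravo, charlie, kilo, charlie, juliet, alpha]
i=0: L=lima R=lima -> agree -> lima
i=1: L=bravo R=bravo -> agree -> bravo
i=2: L=kilo=BASE, R=charlie -> take RIGHT -> charlie
i=3: L=foxtrot=BASE, R=kilo -> take RIGHT -> kilo
i=4: L=bravo=BASE, R=charlie -> take RIGHT -> charlie
i=5: L=juliet R=juliet -> agree -> juliet
i=6: L=alpha R=alpha -> agree -> alpha
Conflict count: 0

Answer: 0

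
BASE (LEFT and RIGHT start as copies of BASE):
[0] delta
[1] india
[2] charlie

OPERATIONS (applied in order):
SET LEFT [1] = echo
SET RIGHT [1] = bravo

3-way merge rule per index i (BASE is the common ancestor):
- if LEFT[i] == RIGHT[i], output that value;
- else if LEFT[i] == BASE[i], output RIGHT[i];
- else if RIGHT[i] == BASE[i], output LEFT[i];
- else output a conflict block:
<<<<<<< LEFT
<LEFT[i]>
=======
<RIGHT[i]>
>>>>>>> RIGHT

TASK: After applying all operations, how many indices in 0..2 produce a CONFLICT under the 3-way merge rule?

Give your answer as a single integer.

Final LEFT:  [delta, echo, charlie]
Final RIGHT: [delta, bravo, charlie]
i=0: L=delta R=delta -> agree -> delta
i=1: BASE=india L=echo R=bravo all differ -> CONFLICT
i=2: L=charlie R=charlie -> agree -> charlie
Conflict count: 1

Answer: 1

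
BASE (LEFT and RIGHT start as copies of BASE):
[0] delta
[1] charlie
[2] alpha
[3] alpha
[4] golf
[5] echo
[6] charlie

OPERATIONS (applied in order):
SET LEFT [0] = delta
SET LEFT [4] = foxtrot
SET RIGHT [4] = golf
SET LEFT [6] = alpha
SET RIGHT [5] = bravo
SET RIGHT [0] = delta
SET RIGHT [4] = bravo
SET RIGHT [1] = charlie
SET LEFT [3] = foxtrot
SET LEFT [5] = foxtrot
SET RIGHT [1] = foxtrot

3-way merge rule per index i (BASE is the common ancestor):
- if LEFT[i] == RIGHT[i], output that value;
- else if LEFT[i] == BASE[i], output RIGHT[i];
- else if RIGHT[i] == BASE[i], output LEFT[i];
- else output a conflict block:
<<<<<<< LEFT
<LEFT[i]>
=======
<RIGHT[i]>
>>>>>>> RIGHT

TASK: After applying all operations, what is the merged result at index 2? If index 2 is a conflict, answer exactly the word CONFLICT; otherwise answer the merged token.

Answer: alpha

Derivation:
Final LEFT:  [delta, charlie, alpha, foxtrot, foxtrot, foxtrot, alpha]
Final RIGHT: [delta, foxtrot, alpha, alpha, bravo, bravo, charlie]
i=0: L=delta R=delta -> agree -> delta
i=1: L=charlie=BASE, R=foxtrot -> take RIGHT -> foxtrot
i=2: L=alpha R=alpha -> agree -> alpha
i=3: L=foxtrot, R=alpha=BASE -> take LEFT -> foxtrot
i=4: BASE=golf L=foxtrot R=bravo all differ -> CONFLICT
i=5: BASE=echo L=foxtrot R=bravo all differ -> CONFLICT
i=6: L=alpha, R=charlie=BASE -> take LEFT -> alpha
Index 2 -> alpha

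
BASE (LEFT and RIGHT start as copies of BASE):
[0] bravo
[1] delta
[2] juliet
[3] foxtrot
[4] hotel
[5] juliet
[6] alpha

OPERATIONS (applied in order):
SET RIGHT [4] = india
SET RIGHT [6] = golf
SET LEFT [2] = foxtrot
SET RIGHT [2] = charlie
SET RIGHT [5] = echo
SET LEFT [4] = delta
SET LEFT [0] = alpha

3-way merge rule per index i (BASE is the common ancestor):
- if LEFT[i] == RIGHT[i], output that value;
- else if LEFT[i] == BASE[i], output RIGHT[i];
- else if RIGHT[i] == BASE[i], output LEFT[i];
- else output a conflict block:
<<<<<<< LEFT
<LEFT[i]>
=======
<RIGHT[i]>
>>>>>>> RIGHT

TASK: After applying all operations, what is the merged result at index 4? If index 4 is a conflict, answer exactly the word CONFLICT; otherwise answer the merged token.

Final LEFT:  [alpha, delta, foxtrot, foxtrot, delta, juliet, alpha]
Final RIGHT: [bravo, delta, charlie, foxtrot, india, echo, golf]
i=0: L=alpha, R=bravo=BASE -> take LEFT -> alpha
i=1: L=delta R=delta -> agree -> delta
i=2: BASE=juliet L=foxtrot R=charlie all differ -> CONFLICT
i=3: L=foxtrot R=foxtrot -> agree -> foxtrot
i=4: BASE=hotel L=delta R=india all differ -> CONFLICT
i=5: L=juliet=BASE, R=echo -> take RIGHT -> echo
i=6: L=alpha=BASE, R=golf -> take RIGHT -> golf
Index 4 -> CONFLICT

Answer: CONFLICT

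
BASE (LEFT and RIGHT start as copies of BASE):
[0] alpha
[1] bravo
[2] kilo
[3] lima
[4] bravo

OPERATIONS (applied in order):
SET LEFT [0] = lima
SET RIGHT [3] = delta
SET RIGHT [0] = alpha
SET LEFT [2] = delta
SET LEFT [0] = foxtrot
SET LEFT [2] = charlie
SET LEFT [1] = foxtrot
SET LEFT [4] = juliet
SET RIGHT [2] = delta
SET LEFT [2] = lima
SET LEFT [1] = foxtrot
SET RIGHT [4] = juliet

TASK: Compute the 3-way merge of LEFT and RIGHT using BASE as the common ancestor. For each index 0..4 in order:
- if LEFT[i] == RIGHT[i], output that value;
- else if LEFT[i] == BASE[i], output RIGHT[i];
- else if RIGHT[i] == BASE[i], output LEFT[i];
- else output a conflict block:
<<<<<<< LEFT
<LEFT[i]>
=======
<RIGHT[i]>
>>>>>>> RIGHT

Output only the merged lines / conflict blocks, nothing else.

Answer: foxtrot
foxtrot
<<<<<<< LEFT
lima
=======
delta
>>>>>>> RIGHT
delta
juliet

Derivation:
Final LEFT:  [foxtrot, foxtrot, lima, lima, juliet]
Final RIGHT: [alpha, bravo, delta, delta, juliet]
i=0: L=foxtrot, R=alpha=BASE -> take LEFT -> foxtrot
i=1: L=foxtrot, R=bravo=BASE -> take LEFT -> foxtrot
i=2: BASE=kilo L=lima R=delta all differ -> CONFLICT
i=3: L=lima=BASE, R=delta -> take RIGHT -> delta
i=4: L=juliet R=juliet -> agree -> juliet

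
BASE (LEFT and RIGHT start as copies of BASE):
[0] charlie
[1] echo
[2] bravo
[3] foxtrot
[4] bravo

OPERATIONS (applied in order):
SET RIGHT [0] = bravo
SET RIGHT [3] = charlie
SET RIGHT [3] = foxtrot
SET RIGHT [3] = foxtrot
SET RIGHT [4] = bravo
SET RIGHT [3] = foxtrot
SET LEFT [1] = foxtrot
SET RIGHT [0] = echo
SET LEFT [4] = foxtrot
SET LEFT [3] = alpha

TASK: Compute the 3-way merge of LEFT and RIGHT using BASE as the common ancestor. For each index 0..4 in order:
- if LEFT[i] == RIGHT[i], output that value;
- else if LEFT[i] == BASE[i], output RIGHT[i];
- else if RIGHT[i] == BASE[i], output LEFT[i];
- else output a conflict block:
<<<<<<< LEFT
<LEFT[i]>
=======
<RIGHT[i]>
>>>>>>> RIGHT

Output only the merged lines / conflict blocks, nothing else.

Final LEFT:  [charlie, foxtrot, bravo, alpha, foxtrot]
Final RIGHT: [echo, echo, bravo, foxtrot, bravo]
i=0: L=charlie=BASE, R=echo -> take RIGHT -> echo
i=1: L=foxtrot, R=echo=BASE -> take LEFT -> foxtrot
i=2: L=bravo R=bravo -> agree -> bravo
i=3: L=alpha, R=foxtrot=BASE -> take LEFT -> alpha
i=4: L=foxtrot, R=bravo=BASE -> take LEFT -> foxtrot

Answer: echo
foxtrot
bravo
alpha
foxtrot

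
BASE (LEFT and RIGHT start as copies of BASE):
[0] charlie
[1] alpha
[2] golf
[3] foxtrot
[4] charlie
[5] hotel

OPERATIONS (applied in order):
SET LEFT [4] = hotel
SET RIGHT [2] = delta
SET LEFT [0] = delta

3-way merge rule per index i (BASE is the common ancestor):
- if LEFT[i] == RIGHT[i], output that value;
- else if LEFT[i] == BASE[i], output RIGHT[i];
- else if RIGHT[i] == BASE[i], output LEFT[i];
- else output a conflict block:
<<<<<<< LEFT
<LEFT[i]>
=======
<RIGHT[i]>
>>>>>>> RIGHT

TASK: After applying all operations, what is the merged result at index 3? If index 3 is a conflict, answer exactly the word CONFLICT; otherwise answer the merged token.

Final LEFT:  [delta, alpha, golf, foxtrot, hotel, hotel]
Final RIGHT: [charlie, alpha, delta, foxtrot, charlie, hotel]
i=0: L=delta, R=charlie=BASE -> take LEFT -> delta
i=1: L=alpha R=alpha -> agree -> alpha
i=2: L=golf=BASE, R=delta -> take RIGHT -> delta
i=3: L=foxtrot R=foxtrot -> agree -> foxtrot
i=4: L=hotel, R=charlie=BASE -> take LEFT -> hotel
i=5: L=hotel R=hotel -> agree -> hotel
Index 3 -> foxtrot

Answer: foxtrot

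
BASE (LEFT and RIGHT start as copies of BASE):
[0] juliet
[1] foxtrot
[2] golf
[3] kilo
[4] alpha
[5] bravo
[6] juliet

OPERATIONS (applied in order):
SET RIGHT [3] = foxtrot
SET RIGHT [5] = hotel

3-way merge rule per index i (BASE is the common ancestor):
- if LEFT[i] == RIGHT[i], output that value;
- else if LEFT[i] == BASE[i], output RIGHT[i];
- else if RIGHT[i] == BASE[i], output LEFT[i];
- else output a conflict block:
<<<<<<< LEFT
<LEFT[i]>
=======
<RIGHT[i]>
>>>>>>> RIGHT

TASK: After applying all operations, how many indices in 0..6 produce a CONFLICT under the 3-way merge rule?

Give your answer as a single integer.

Final LEFT:  [juliet, foxtrot, golf, kilo, alpha, bravo, juliet]
Final RIGHT: [juliet, foxtrot, golf, foxtrot, alpha, hotel, juliet]
i=0: L=juliet R=juliet -> agree -> juliet
i=1: L=foxtrot R=foxtrot -> agree -> foxtrot
i=2: L=golf R=golf -> agree -> golf
i=3: L=kilo=BASE, R=foxtrot -> take RIGHT -> foxtrot
i=4: L=alpha R=alpha -> agree -> alpha
i=5: L=bravo=BASE, R=hotel -> take RIGHT -> hotel
i=6: L=juliet R=juliet -> agree -> juliet
Conflict count: 0

Answer: 0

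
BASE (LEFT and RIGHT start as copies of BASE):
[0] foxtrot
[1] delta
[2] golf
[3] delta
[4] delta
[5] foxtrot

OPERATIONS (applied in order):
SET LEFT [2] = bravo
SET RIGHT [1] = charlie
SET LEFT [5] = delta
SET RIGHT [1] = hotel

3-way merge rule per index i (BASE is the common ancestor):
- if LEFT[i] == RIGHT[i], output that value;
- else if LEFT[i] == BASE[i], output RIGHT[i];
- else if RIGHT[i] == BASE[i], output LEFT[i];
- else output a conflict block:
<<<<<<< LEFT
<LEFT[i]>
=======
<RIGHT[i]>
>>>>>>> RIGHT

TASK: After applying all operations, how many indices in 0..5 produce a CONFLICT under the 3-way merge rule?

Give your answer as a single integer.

Answer: 0

Derivation:
Final LEFT:  [foxtrot, delta, bravo, delta, delta, delta]
Final RIGHT: [foxtrot, hotel, golf, delta, delta, foxtrot]
i=0: L=foxtrot R=foxtrot -> agree -> foxtrot
i=1: L=delta=BASE, R=hotel -> take RIGHT -> hotel
i=2: L=bravo, R=golf=BASE -> take LEFT -> bravo
i=3: L=delta R=delta -> agree -> delta
i=4: L=delta R=delta -> agree -> delta
i=5: L=delta, R=foxtrot=BASE -> take LEFT -> delta
Conflict count: 0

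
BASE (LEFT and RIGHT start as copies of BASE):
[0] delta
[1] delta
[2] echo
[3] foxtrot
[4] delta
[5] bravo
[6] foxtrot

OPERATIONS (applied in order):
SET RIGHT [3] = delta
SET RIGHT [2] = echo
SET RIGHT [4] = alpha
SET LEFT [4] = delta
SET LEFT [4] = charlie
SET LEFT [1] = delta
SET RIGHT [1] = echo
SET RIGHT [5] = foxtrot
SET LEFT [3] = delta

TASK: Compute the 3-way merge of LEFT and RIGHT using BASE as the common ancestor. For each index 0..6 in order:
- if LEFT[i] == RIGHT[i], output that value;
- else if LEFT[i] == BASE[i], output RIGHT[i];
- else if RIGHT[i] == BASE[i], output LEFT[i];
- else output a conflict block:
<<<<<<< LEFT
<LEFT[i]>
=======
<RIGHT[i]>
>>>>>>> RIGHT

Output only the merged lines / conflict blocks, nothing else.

Final LEFT:  [delta, delta, echo, delta, charlie, bravo, foxtrot]
Final RIGHT: [delta, echo, echo, delta, alpha, foxtrot, foxtrot]
i=0: L=delta R=delta -> agree -> delta
i=1: L=delta=BASE, R=echo -> take RIGHT -> echo
i=2: L=echo R=echo -> agree -> echo
i=3: L=delta R=delta -> agree -> delta
i=4: BASE=delta L=charlie R=alpha all differ -> CONFLICT
i=5: L=bravo=BASE, R=foxtrot -> take RIGHT -> foxtrot
i=6: L=foxtrot R=foxtrot -> agree -> foxtrot

Answer: delta
echo
echo
delta
<<<<<<< LEFT
charlie
=======
alpha
>>>>>>> RIGHT
foxtrot
foxtrot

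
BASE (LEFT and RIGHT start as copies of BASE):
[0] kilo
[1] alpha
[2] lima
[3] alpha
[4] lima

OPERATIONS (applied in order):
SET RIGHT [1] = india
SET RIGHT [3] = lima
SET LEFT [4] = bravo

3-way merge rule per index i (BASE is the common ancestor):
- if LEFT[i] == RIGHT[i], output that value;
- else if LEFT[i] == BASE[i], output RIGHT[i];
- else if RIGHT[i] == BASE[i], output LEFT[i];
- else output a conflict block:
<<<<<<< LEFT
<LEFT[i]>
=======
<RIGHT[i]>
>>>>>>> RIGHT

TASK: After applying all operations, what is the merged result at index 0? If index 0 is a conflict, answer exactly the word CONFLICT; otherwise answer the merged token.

Final LEFT:  [kilo, alpha, lima, alpha, bravo]
Final RIGHT: [kilo, india, lima, lima, lima]
i=0: L=kilo R=kilo -> agree -> kilo
i=1: L=alpha=BASE, R=india -> take RIGHT -> india
i=2: L=lima R=lima -> agree -> lima
i=3: L=alpha=BASE, R=lima -> take RIGHT -> lima
i=4: L=bravo, R=lima=BASE -> take LEFT -> bravo
Index 0 -> kilo

Answer: kilo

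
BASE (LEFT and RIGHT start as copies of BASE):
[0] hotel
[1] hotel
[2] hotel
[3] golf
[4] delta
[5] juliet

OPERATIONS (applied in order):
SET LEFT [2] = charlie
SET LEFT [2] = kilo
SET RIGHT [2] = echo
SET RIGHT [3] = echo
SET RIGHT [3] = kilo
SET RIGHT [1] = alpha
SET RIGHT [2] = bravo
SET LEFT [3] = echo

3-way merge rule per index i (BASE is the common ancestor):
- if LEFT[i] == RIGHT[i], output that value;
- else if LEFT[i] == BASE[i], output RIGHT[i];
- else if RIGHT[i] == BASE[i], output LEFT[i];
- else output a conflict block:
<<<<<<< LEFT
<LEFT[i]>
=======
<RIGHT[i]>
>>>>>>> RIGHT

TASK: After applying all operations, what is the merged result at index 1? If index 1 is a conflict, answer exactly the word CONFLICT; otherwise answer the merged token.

Final LEFT:  [hotel, hotel, kilo, echo, delta, juliet]
Final RIGHT: [hotel, alpha, bravo, kilo, delta, juliet]
i=0: L=hotel R=hotel -> agree -> hotel
i=1: L=hotel=BASE, R=alpha -> take RIGHT -> alpha
i=2: BASE=hotel L=kilo R=bravo all differ -> CONFLICT
i=3: BASE=golf L=echo R=kilo all differ -> CONFLICT
i=4: L=delta R=delta -> agree -> delta
i=5: L=juliet R=juliet -> agree -> juliet
Index 1 -> alpha

Answer: alpha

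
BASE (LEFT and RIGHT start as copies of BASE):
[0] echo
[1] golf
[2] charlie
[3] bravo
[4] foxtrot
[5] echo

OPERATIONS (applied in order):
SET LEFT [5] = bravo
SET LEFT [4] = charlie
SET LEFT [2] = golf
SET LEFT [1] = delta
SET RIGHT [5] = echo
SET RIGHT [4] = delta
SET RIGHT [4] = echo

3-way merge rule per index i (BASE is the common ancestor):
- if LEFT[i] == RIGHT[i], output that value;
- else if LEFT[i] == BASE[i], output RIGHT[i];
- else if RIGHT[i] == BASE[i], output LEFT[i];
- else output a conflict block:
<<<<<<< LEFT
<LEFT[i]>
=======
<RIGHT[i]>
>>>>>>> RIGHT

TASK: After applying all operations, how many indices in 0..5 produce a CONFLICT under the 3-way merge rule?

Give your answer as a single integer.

Final LEFT:  [echo, delta, golf, bravo, charlie, bravo]
Final RIGHT: [echo, golf, charlie, bravo, echo, echo]
i=0: L=echo R=echo -> agree -> echo
i=1: L=delta, R=golf=BASE -> take LEFT -> delta
i=2: L=golf, R=charlie=BASE -> take LEFT -> golf
i=3: L=bravo R=bravo -> agree -> bravo
i=4: BASE=foxtrot L=charlie R=echo all differ -> CONFLICT
i=5: L=bravo, R=echo=BASE -> take LEFT -> bravo
Conflict count: 1

Answer: 1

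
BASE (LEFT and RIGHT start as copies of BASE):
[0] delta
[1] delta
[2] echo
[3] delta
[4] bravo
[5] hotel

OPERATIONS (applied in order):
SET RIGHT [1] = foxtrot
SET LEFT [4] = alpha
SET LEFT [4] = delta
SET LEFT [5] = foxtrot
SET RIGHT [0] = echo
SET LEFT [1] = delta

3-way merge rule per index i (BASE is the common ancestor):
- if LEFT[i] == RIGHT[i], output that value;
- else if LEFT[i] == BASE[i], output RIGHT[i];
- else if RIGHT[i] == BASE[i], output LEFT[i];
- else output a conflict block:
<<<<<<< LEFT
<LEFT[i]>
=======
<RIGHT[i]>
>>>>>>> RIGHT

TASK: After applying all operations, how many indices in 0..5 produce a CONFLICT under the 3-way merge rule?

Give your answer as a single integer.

Final LEFT:  [delta, delta, echo, delta, delta, foxtrot]
Final RIGHT: [echo, foxtrot, echo, delta, bravo, hotel]
i=0: L=delta=BASE, R=echo -> take RIGHT -> echo
i=1: L=delta=BASE, R=foxtrot -> take RIGHT -> foxtrot
i=2: L=echo R=echo -> agree -> echo
i=3: L=delta R=delta -> agree -> delta
i=4: L=delta, R=bravo=BASE -> take LEFT -> delta
i=5: L=foxtrot, R=hotel=BASE -> take LEFT -> foxtrot
Conflict count: 0

Answer: 0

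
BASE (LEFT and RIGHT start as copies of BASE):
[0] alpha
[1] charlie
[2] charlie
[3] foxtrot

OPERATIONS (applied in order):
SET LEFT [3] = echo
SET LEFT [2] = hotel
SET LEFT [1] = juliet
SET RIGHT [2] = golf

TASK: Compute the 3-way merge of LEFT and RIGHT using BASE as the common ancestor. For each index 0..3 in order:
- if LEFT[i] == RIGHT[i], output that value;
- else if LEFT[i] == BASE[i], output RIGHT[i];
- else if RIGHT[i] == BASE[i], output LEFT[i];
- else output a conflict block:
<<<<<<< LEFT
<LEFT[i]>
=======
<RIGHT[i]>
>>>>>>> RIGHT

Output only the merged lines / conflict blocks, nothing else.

Final LEFT:  [alpha, juliet, hotel, echo]
Final RIGHT: [alpha, charlie, golf, foxtrot]
i=0: L=alpha R=alpha -> agree -> alpha
i=1: L=juliet, R=charlie=BASE -> take LEFT -> juliet
i=2: BASE=charlie L=hotel R=golf all differ -> CONFLICT
i=3: L=echo, R=foxtrot=BASE -> take LEFT -> echo

Answer: alpha
juliet
<<<<<<< LEFT
hotel
=======
golf
>>>>>>> RIGHT
echo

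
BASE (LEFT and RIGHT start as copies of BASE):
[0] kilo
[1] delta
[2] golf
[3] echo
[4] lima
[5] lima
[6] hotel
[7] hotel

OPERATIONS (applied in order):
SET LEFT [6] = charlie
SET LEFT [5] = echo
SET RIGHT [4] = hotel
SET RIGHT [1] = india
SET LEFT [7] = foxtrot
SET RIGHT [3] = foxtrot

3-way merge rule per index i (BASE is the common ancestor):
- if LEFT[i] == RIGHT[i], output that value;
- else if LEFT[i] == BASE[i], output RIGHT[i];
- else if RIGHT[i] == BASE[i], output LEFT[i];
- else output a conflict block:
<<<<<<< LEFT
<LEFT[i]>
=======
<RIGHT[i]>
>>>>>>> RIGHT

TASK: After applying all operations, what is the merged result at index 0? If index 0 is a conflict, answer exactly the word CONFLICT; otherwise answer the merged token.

Final LEFT:  [kilo, delta, golf, echo, lima, echo, charlie, foxtrot]
Final RIGHT: [kilo, india, golf, foxtrot, hotel, lima, hotel, hotel]
i=0: L=kilo R=kilo -> agree -> kilo
i=1: L=delta=BASE, R=india -> take RIGHT -> india
i=2: L=golf R=golf -> agree -> golf
i=3: L=echo=BASE, R=foxtrot -> take RIGHT -> foxtrot
i=4: L=lima=BASE, R=hotel -> take RIGHT -> hotel
i=5: L=echo, R=lima=BASE -> take LEFT -> echo
i=6: L=charlie, R=hotel=BASE -> take LEFT -> charlie
i=7: L=foxtrot, R=hotel=BASE -> take LEFT -> foxtrot
Index 0 -> kilo

Answer: kilo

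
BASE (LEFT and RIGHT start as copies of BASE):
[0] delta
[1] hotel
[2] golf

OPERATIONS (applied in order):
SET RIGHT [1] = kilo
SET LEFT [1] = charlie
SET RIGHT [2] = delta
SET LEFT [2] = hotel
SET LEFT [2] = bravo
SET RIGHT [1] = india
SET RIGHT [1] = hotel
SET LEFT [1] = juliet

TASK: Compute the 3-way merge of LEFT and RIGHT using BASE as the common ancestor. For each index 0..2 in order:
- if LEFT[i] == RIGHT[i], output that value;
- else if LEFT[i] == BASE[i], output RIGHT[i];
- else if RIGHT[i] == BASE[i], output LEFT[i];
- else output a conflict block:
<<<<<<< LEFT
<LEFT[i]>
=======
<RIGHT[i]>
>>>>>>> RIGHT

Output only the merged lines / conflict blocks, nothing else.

Final LEFT:  [delta, juliet, bravo]
Final RIGHT: [delta, hotel, delta]
i=0: L=delta R=delta -> agree -> delta
i=1: L=juliet, R=hotel=BASE -> take LEFT -> juliet
i=2: BASE=golf L=bravo R=delta all differ -> CONFLICT

Answer: delta
juliet
<<<<<<< LEFT
bravo
=======
delta
>>>>>>> RIGHT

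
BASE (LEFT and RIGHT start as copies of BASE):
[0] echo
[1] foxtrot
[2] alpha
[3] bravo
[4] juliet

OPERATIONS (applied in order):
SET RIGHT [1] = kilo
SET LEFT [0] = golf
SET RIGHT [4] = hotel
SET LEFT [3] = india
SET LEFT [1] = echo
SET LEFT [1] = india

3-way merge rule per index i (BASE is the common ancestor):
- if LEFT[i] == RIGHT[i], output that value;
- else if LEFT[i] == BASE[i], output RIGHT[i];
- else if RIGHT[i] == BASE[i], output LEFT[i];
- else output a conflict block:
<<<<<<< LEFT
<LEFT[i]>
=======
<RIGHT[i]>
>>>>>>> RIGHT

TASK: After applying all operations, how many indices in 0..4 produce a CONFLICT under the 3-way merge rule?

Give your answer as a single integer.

Answer: 1

Derivation:
Final LEFT:  [golf, india, alpha, india, juliet]
Final RIGHT: [echo, kilo, alpha, bravo, hotel]
i=0: L=golf, R=echo=BASE -> take LEFT -> golf
i=1: BASE=foxtrot L=india R=kilo all differ -> CONFLICT
i=2: L=alpha R=alpha -> agree -> alpha
i=3: L=india, R=bravo=BASE -> take LEFT -> india
i=4: L=juliet=BASE, R=hotel -> take RIGHT -> hotel
Conflict count: 1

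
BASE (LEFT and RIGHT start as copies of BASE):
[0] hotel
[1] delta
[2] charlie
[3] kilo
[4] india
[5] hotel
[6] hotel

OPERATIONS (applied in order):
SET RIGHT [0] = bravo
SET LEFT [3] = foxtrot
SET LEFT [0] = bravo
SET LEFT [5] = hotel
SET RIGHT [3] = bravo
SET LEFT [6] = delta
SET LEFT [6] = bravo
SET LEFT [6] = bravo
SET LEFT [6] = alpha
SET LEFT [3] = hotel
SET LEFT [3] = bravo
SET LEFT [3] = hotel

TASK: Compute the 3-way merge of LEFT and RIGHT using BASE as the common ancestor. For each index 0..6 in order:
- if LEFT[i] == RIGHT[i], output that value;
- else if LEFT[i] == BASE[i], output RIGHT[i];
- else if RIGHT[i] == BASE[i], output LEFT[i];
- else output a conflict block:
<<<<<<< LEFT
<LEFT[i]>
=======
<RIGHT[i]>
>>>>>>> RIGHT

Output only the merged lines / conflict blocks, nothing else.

Final LEFT:  [bravo, delta, charlie, hotel, india, hotel, alpha]
Final RIGHT: [bravo, delta, charlie, bravo, india, hotel, hotel]
i=0: L=bravo R=bravo -> agree -> bravo
i=1: L=delta R=delta -> agree -> delta
i=2: L=charlie R=charlie -> agree -> charlie
i=3: BASE=kilo L=hotel R=bravo all differ -> CONFLICT
i=4: L=india R=india -> agree -> india
i=5: L=hotel R=hotel -> agree -> hotel
i=6: L=alpha, R=hotel=BASE -> take LEFT -> alpha

Answer: bravo
delta
charlie
<<<<<<< LEFT
hotel
=======
bravo
>>>>>>> RIGHT
india
hotel
alpha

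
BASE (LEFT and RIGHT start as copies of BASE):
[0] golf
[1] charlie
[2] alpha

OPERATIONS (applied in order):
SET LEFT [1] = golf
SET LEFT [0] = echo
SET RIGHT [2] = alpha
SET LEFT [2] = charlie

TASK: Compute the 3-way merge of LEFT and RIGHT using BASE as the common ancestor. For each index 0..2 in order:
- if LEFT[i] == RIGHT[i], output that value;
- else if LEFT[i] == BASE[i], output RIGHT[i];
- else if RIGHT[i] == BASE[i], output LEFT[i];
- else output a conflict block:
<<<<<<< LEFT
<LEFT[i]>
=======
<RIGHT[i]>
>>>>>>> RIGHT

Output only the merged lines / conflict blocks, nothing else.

Answer: echo
golf
charlie

Derivation:
Final LEFT:  [echo, golf, charlie]
Final RIGHT: [golf, charlie, alpha]
i=0: L=echo, R=golf=BASE -> take LEFT -> echo
i=1: L=golf, R=charlie=BASE -> take LEFT -> golf
i=2: L=charlie, R=alpha=BASE -> take LEFT -> charlie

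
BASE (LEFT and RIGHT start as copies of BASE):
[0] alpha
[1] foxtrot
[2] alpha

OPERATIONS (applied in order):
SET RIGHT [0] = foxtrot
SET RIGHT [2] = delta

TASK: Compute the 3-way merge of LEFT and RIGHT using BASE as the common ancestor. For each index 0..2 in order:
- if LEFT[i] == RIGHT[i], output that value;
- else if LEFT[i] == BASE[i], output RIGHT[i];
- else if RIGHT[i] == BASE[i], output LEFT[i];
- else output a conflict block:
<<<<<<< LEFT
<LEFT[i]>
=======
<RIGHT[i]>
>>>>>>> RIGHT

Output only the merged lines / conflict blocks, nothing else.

Answer: foxtrot
foxtrot
delta

Derivation:
Final LEFT:  [alpha, foxtrot, alpha]
Final RIGHT: [foxtrot, foxtrot, delta]
i=0: L=alpha=BASE, R=foxtrot -> take RIGHT -> foxtrot
i=1: L=foxtrot R=foxtrot -> agree -> foxtrot
i=2: L=alpha=BASE, R=delta -> take RIGHT -> delta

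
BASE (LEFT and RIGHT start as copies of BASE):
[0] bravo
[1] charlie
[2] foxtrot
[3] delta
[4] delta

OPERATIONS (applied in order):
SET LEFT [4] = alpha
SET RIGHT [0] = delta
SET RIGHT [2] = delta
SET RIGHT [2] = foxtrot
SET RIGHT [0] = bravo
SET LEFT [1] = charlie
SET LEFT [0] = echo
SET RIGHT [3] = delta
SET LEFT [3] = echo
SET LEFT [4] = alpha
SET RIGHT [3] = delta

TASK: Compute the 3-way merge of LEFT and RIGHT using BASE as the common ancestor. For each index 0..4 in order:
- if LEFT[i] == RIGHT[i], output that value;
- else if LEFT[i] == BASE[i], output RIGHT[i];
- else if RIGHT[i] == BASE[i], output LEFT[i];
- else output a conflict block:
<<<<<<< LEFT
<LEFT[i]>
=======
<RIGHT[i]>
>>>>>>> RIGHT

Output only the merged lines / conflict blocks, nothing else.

Answer: echo
charlie
foxtrot
echo
alpha

Derivation:
Final LEFT:  [echo, charlie, foxtrot, echo, alpha]
Final RIGHT: [bravo, charlie, foxtrot, delta, delta]
i=0: L=echo, R=bravo=BASE -> take LEFT -> echo
i=1: L=charlie R=charlie -> agree -> charlie
i=2: L=foxtrot R=foxtrot -> agree -> foxtrot
i=3: L=echo, R=delta=BASE -> take LEFT -> echo
i=4: L=alpha, R=delta=BASE -> take LEFT -> alpha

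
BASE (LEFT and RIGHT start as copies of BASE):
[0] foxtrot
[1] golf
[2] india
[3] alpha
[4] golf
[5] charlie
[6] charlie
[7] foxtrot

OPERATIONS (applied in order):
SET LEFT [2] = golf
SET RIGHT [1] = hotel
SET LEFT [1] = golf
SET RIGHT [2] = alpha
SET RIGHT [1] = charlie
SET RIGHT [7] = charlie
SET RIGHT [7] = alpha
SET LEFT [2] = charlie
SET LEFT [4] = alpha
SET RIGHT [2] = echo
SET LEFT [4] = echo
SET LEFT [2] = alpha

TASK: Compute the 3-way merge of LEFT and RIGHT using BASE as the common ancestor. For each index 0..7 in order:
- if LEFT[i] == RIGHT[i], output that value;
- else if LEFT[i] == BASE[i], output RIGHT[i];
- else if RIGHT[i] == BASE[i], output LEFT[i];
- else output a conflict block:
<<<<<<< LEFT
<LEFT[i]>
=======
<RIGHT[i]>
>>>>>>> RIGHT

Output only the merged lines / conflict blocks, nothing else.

Answer: foxtrot
charlie
<<<<<<< LEFT
alpha
=======
echo
>>>>>>> RIGHT
alpha
echo
charlie
charlie
alpha

Derivation:
Final LEFT:  [foxtrot, golf, alpha, alpha, echo, charlie, charlie, foxtrot]
Final RIGHT: [foxtrot, charlie, echo, alpha, golf, charlie, charlie, alpha]
i=0: L=foxtrot R=foxtrot -> agree -> foxtrot
i=1: L=golf=BASE, R=charlie -> take RIGHT -> charlie
i=2: BASE=india L=alpha R=echo all differ -> CONFLICT
i=3: L=alpha R=alpha -> agree -> alpha
i=4: L=echo, R=golf=BASE -> take LEFT -> echo
i=5: L=charlie R=charlie -> agree -> charlie
i=6: L=charlie R=charlie -> agree -> charlie
i=7: L=foxtrot=BASE, R=alpha -> take RIGHT -> alpha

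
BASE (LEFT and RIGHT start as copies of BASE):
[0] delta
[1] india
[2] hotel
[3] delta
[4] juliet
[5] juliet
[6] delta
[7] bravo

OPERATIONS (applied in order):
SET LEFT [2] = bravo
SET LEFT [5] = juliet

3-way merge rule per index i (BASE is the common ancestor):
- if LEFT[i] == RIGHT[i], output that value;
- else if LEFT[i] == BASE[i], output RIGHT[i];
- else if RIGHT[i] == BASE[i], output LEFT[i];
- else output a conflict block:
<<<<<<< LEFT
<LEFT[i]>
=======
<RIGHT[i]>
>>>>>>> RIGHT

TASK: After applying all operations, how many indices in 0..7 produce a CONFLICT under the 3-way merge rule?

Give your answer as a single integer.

Final LEFT:  [delta, india, bravo, delta, juliet, juliet, delta, bravo]
Final RIGHT: [delta, india, hotel, delta, juliet, juliet, delta, bravo]
i=0: L=delta R=delta -> agree -> delta
i=1: L=india R=india -> agree -> india
i=2: L=bravo, R=hotel=BASE -> take LEFT -> bravo
i=3: L=delta R=delta -> agree -> delta
i=4: L=juliet R=juliet -> agree -> juliet
i=5: L=juliet R=juliet -> agree -> juliet
i=6: L=delta R=delta -> agree -> delta
i=7: L=bravo R=bravo -> agree -> bravo
Conflict count: 0

Answer: 0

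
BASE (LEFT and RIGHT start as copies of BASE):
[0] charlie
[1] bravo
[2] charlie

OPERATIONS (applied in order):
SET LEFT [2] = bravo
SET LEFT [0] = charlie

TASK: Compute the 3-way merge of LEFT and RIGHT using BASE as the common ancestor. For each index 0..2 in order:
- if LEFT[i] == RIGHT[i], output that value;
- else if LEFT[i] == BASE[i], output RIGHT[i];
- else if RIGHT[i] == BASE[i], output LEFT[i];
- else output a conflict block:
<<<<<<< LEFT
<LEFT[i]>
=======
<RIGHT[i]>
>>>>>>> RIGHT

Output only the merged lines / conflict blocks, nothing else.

Final LEFT:  [charlie, bravo, bravo]
Final RIGHT: [charlie, bravo, charlie]
i=0: L=charlie R=charlie -> agree -> charlie
i=1: L=bravo R=bravo -> agree -> bravo
i=2: L=bravo, R=charlie=BASE -> take LEFT -> bravo

Answer: charlie
bravo
bravo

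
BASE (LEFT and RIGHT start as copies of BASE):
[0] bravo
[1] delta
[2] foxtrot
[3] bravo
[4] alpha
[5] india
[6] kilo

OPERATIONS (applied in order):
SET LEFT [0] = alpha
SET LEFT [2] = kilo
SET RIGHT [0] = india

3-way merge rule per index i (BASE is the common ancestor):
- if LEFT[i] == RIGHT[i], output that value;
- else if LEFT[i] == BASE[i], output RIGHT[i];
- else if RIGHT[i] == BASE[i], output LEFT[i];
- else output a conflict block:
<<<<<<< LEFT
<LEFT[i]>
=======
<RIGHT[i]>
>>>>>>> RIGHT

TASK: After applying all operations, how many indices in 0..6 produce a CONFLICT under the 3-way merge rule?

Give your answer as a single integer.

Answer: 1

Derivation:
Final LEFT:  [alpha, delta, kilo, bravo, alpha, india, kilo]
Final RIGHT: [india, delta, foxtrot, bravo, alpha, india, kilo]
i=0: BASE=bravo L=alpha R=india all differ -> CONFLICT
i=1: L=delta R=delta -> agree -> delta
i=2: L=kilo, R=foxtrot=BASE -> take LEFT -> kilo
i=3: L=bravo R=bravo -> agree -> bravo
i=4: L=alpha R=alpha -> agree -> alpha
i=5: L=india R=india -> agree -> india
i=6: L=kilo R=kilo -> agree -> kilo
Conflict count: 1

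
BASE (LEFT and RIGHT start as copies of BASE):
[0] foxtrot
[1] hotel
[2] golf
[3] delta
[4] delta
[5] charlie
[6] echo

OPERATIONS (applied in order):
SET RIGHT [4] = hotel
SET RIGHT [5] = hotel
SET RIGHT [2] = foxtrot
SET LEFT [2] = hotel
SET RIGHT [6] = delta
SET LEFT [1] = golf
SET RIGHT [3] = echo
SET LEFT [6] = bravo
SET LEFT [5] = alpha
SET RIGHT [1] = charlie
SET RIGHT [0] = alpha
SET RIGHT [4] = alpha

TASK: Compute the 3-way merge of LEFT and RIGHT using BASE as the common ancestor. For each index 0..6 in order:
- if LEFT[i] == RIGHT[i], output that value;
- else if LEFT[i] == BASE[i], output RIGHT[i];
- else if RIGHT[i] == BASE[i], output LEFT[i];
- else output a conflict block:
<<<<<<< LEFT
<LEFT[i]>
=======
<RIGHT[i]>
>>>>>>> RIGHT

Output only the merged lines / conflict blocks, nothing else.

Answer: alpha
<<<<<<< LEFT
golf
=======
charlie
>>>>>>> RIGHT
<<<<<<< LEFT
hotel
=======
foxtrot
>>>>>>> RIGHT
echo
alpha
<<<<<<< LEFT
alpha
=======
hotel
>>>>>>> RIGHT
<<<<<<< LEFT
bravo
=======
delta
>>>>>>> RIGHT

Derivation:
Final LEFT:  [foxtrot, golf, hotel, delta, delta, alpha, bravo]
Final RIGHT: [alpha, charlie, foxtrot, echo, alpha, hotel, delta]
i=0: L=foxtrot=BASE, R=alpha -> take RIGHT -> alpha
i=1: BASE=hotel L=golf R=charlie all differ -> CONFLICT
i=2: BASE=golf L=hotel R=foxtrot all differ -> CONFLICT
i=3: L=delta=BASE, R=echo -> take RIGHT -> echo
i=4: L=delta=BASE, R=alpha -> take RIGHT -> alpha
i=5: BASE=charlie L=alpha R=hotel all differ -> CONFLICT
i=6: BASE=echo L=bravo R=delta all differ -> CONFLICT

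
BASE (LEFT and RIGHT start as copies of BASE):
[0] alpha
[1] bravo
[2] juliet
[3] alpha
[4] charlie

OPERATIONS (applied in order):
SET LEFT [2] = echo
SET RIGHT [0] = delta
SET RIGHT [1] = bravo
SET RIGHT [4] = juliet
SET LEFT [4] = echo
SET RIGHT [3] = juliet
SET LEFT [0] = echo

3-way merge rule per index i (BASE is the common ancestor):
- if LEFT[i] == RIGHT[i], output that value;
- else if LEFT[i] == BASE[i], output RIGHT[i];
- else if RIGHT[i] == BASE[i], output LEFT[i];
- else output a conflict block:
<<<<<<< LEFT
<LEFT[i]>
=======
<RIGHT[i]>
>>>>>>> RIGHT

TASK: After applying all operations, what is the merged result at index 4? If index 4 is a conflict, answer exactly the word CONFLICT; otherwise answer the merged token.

Final LEFT:  [echo, bravo, echo, alpha, echo]
Final RIGHT: [delta, bravo, juliet, juliet, juliet]
i=0: BASE=alpha L=echo R=delta all differ -> CONFLICT
i=1: L=bravo R=bravo -> agree -> bravo
i=2: L=echo, R=juliet=BASE -> take LEFT -> echo
i=3: L=alpha=BASE, R=juliet -> take RIGHT -> juliet
i=4: BASE=charlie L=echo R=juliet all differ -> CONFLICT
Index 4 -> CONFLICT

Answer: CONFLICT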